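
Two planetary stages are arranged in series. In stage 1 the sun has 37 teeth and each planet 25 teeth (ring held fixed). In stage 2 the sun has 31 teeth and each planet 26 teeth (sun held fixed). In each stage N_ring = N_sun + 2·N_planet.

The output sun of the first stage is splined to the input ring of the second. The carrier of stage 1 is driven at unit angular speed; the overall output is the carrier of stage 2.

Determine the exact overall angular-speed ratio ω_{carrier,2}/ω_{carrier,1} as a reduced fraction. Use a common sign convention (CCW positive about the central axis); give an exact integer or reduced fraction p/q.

Stage 1: N_ring = 37 + 2·25 = 87
Stage 1: 37(ω_s−ω_c) = −87(ω_r−ω_c),  ω_r=0, ω_c=1
Stage 1: ω_s = 1 − (87/37)(0−1) = 124/37
  ⇒ ω_s¹/ω_c¹ = 124/37
Stage 2: N_ring = 31 + 2·26 = 83
Stage 2: 31(ω_s−ω_c) = −83(ω_r−ω_c),  ω_s=0, ω_r=1
Stage 2: 31(0−ω_c) = −83(1−ω_c)  ⇒  114ω_c = 83  ⇒  ω_c = 83/114
  ⇒ ω_c²/ω_r² = 83/114
Coupling ω_r² = ω_s¹ ⇒ overall = 124/37 × 83/114 = 5146/2109

5146/2109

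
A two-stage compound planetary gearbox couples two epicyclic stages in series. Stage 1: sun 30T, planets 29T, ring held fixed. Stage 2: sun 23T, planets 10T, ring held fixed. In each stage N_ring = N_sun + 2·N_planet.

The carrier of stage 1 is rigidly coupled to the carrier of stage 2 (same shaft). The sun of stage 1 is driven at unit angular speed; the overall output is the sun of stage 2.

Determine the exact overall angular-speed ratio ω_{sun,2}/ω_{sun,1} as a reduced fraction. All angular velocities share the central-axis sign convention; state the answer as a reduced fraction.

990/1357

Stage 1: N_ring = 30 + 2·29 = 88
Stage 1: 30(ω_s−ω_c) = −88(ω_r−ω_c),  ω_r=0, ω_s=1
Stage 1: 30(1−ω_c) = −88(0−ω_c)  ⇒  118ω_c = 30  ⇒  ω_c = 15/59
  ⇒ ω_c¹/ω_s¹ = 15/59
Stage 2: N_ring = 23 + 2·10 = 43
Stage 2: 23(ω_s−ω_c) = −43(ω_r−ω_c),  ω_r=0, ω_c=1
Stage 2: ω_s = 1 − (43/23)(0−1) = 66/23
  ⇒ ω_s²/ω_c² = 66/23
Coupling ω_c² = ω_c¹ ⇒ overall = 15/59 × 66/23 = 990/1357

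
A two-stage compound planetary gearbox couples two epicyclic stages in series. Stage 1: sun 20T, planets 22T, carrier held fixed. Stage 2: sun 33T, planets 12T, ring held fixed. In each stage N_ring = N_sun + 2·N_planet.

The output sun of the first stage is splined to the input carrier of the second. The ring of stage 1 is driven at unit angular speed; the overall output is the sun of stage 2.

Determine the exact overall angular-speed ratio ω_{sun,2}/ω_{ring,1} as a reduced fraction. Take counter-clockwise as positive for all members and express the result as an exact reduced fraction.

-96/11

Stage 1: N_ring = 20 + 2·22 = 64
Stage 1: 20(ω_s−ω_c) = −64(ω_r−ω_c),  ω_c=0, ω_r=1
Stage 1: ω_s = 0 − (64/20)(1−0) = -16/5
  ⇒ ω_s¹/ω_r¹ = -16/5
Stage 2: N_ring = 33 + 2·12 = 57
Stage 2: 33(ω_s−ω_c) = −57(ω_r−ω_c),  ω_r=0, ω_c=1
Stage 2: ω_s = 1 − (57/33)(0−1) = 30/11
  ⇒ ω_s²/ω_c² = 30/11
Coupling ω_c² = ω_s¹ ⇒ overall = -16/5 × 30/11 = -96/11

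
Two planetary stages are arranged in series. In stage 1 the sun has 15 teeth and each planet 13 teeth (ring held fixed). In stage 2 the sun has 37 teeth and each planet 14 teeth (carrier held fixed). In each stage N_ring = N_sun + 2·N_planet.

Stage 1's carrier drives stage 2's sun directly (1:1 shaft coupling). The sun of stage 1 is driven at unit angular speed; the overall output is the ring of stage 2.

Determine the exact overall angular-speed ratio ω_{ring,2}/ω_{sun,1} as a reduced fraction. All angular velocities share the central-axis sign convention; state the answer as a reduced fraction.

-111/728

Stage 1: N_ring = 15 + 2·13 = 41
Stage 1: 15(ω_s−ω_c) = −41(ω_r−ω_c),  ω_r=0, ω_s=1
Stage 1: 15(1−ω_c) = −41(0−ω_c)  ⇒  56ω_c = 15  ⇒  ω_c = 15/56
  ⇒ ω_c¹/ω_s¹ = 15/56
Stage 2: N_ring = 37 + 2·14 = 65
Stage 2: 37(ω_s−ω_c) = −65(ω_r−ω_c),  ω_c=0, ω_s=1
Stage 2: ω_r = 0 − (37/65)(1−0) = -37/65
  ⇒ ω_r²/ω_s² = -37/65
Coupling ω_s² = ω_c¹ ⇒ overall = 15/56 × -37/65 = -111/728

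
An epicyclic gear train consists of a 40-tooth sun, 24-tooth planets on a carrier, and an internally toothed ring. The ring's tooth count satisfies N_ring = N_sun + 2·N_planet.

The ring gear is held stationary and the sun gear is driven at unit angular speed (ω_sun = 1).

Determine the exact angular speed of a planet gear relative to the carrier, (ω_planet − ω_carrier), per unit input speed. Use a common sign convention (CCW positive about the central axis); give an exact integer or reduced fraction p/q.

N_ring = 40 + 2·24 = 88
40(ω_s−ω_c) = −88(ω_r−ω_c),  ω_r=0, ω_s=1
40(1−ω_c) = −88(0−ω_c)  ⇒  128ω_c = 40  ⇒  ω_c = 5/16
sun–planet: 40·(1−5/16) = −24·(ω_p−ω_c)  ⇒  ω_p−ω_c = −(40/24)·(11/16) = -55/48

-55/48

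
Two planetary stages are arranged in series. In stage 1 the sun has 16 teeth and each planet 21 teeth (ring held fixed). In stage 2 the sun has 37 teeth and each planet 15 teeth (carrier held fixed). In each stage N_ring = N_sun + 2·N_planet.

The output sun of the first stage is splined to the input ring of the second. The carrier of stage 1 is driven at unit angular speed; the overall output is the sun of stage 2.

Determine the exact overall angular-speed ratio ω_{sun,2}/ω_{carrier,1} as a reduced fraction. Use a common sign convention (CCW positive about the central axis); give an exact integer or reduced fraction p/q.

-67/8

Stage 1: N_ring = 16 + 2·21 = 58
Stage 1: 16(ω_s−ω_c) = −58(ω_r−ω_c),  ω_r=0, ω_c=1
Stage 1: ω_s = 1 − (58/16)(0−1) = 37/8
  ⇒ ω_s¹/ω_c¹ = 37/8
Stage 2: N_ring = 37 + 2·15 = 67
Stage 2: 37(ω_s−ω_c) = −67(ω_r−ω_c),  ω_c=0, ω_r=1
Stage 2: ω_s = 0 − (67/37)(1−0) = -67/37
  ⇒ ω_s²/ω_r² = -67/37
Coupling ω_r² = ω_s¹ ⇒ overall = 37/8 × -67/37 = -67/8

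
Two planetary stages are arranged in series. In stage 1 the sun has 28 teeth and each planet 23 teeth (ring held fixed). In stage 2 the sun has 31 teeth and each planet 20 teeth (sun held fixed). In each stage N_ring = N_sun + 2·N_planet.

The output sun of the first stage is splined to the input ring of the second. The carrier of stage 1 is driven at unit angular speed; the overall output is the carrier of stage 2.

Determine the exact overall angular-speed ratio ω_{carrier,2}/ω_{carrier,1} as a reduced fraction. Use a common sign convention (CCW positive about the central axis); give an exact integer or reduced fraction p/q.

Stage 1: N_ring = 28 + 2·23 = 74
Stage 1: 28(ω_s−ω_c) = −74(ω_r−ω_c),  ω_r=0, ω_c=1
Stage 1: ω_s = 1 − (74/28)(0−1) = 51/14
  ⇒ ω_s¹/ω_c¹ = 51/14
Stage 2: N_ring = 31 + 2·20 = 71
Stage 2: 31(ω_s−ω_c) = −71(ω_r−ω_c),  ω_s=0, ω_r=1
Stage 2: 31(0−ω_c) = −71(1−ω_c)  ⇒  102ω_c = 71  ⇒  ω_c = 71/102
  ⇒ ω_c²/ω_r² = 71/102
Coupling ω_r² = ω_s¹ ⇒ overall = 51/14 × 71/102 = 71/28

71/28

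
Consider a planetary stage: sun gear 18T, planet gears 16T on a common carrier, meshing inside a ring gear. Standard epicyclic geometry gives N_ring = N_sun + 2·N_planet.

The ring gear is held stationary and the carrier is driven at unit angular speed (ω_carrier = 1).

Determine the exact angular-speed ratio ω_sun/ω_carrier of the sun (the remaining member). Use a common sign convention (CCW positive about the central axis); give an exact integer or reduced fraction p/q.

N_ring = 18 + 2·16 = 50
18(ω_s−ω_c) = −50(ω_r−ω_c),  ω_r=0, ω_c=1
ω_s = 1 − (50/18)(0−1) = 34/9
ω_s/ω_c = 34/9

34/9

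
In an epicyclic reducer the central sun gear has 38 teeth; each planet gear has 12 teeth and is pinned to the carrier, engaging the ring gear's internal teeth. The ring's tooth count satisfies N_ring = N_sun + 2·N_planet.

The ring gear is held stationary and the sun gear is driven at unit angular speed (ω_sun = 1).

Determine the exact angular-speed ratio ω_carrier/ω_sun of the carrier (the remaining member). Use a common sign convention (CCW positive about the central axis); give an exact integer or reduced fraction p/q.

19/50

N_ring = 38 + 2·12 = 62
38(ω_s−ω_c) = −62(ω_r−ω_c),  ω_r=0, ω_s=1
38(1−ω_c) = −62(0−ω_c)  ⇒  100ω_c = 38  ⇒  ω_c = 19/50
ω_c/ω_s = 19/50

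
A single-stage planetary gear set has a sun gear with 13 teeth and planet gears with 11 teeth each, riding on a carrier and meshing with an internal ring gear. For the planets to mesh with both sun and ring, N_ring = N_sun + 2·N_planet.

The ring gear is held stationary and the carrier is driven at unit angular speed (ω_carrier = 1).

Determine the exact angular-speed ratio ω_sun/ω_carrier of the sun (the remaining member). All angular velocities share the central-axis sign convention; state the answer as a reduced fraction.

N_ring = 13 + 2·11 = 35
13(ω_s−ω_c) = −35(ω_r−ω_c),  ω_r=0, ω_c=1
ω_s = 1 − (35/13)(0−1) = 48/13
ω_s/ω_c = 48/13

48/13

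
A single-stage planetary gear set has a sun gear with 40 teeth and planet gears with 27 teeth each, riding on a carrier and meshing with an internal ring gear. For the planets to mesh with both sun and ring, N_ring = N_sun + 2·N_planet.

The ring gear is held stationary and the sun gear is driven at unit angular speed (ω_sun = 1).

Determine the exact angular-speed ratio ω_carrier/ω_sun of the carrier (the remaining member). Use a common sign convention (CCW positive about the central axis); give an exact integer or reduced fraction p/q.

N_ring = 40 + 2·27 = 94
40(ω_s−ω_c) = −94(ω_r−ω_c),  ω_r=0, ω_s=1
40(1−ω_c) = −94(0−ω_c)  ⇒  134ω_c = 40  ⇒  ω_c = 20/67
ω_c/ω_s = 20/67

20/67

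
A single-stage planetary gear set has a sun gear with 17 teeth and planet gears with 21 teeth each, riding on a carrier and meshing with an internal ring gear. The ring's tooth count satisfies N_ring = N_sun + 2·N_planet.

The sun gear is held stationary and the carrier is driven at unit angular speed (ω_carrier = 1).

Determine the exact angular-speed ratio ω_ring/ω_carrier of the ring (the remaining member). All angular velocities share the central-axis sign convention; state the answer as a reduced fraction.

N_ring = 17 + 2·21 = 59
17(ω_s−ω_c) = −59(ω_r−ω_c),  ω_s=0, ω_c=1
ω_r = 1 − (17/59)(0−1) = 76/59
ω_r/ω_c = 76/59

76/59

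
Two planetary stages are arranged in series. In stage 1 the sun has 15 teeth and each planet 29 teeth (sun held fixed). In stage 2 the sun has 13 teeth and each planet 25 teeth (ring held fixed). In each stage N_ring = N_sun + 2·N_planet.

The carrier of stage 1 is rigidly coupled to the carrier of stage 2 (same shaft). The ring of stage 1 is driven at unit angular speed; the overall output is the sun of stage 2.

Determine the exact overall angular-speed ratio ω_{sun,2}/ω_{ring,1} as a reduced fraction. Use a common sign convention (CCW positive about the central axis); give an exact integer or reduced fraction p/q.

1387/286

Stage 1: N_ring = 15 + 2·29 = 73
Stage 1: 15(ω_s−ω_c) = −73(ω_r−ω_c),  ω_s=0, ω_r=1
Stage 1: 15(0−ω_c) = −73(1−ω_c)  ⇒  88ω_c = 73  ⇒  ω_c = 73/88
  ⇒ ω_c¹/ω_r¹ = 73/88
Stage 2: N_ring = 13 + 2·25 = 63
Stage 2: 13(ω_s−ω_c) = −63(ω_r−ω_c),  ω_r=0, ω_c=1
Stage 2: ω_s = 1 − (63/13)(0−1) = 76/13
  ⇒ ω_s²/ω_c² = 76/13
Coupling ω_c² = ω_c¹ ⇒ overall = 73/88 × 76/13 = 1387/286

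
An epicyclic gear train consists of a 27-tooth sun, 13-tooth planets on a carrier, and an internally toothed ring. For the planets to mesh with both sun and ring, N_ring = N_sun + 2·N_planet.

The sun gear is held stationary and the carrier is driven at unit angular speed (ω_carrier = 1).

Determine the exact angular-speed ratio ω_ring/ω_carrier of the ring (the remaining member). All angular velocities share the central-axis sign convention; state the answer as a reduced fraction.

N_ring = 27 + 2·13 = 53
27(ω_s−ω_c) = −53(ω_r−ω_c),  ω_s=0, ω_c=1
ω_r = 1 − (27/53)(0−1) = 80/53
ω_r/ω_c = 80/53

80/53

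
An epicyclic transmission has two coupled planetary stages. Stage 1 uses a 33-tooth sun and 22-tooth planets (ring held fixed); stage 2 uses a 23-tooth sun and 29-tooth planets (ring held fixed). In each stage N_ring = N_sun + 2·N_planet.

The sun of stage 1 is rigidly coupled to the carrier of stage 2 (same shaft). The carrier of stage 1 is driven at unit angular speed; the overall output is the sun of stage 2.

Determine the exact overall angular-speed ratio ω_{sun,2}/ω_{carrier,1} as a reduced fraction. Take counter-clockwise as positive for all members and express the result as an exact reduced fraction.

1040/69

Stage 1: N_ring = 33 + 2·22 = 77
Stage 1: 33(ω_s−ω_c) = −77(ω_r−ω_c),  ω_r=0, ω_c=1
Stage 1: ω_s = 1 − (77/33)(0−1) = 10/3
  ⇒ ω_s¹/ω_c¹ = 10/3
Stage 2: N_ring = 23 + 2·29 = 81
Stage 2: 23(ω_s−ω_c) = −81(ω_r−ω_c),  ω_r=0, ω_c=1
Stage 2: ω_s = 1 − (81/23)(0−1) = 104/23
  ⇒ ω_s²/ω_c² = 104/23
Coupling ω_c² = ω_s¹ ⇒ overall = 10/3 × 104/23 = 1040/69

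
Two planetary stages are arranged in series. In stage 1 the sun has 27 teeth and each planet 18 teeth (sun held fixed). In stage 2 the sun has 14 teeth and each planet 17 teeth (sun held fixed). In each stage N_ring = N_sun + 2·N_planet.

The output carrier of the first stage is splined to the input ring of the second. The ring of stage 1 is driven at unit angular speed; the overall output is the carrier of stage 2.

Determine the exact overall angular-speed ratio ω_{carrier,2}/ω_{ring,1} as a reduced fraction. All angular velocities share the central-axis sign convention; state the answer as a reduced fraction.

84/155

Stage 1: N_ring = 27 + 2·18 = 63
Stage 1: 27(ω_s−ω_c) = −63(ω_r−ω_c),  ω_s=0, ω_r=1
Stage 1: 27(0−ω_c) = −63(1−ω_c)  ⇒  90ω_c = 63  ⇒  ω_c = 7/10
  ⇒ ω_c¹/ω_r¹ = 7/10
Stage 2: N_ring = 14 + 2·17 = 48
Stage 2: 14(ω_s−ω_c) = −48(ω_r−ω_c),  ω_s=0, ω_r=1
Stage 2: 14(0−ω_c) = −48(1−ω_c)  ⇒  62ω_c = 48  ⇒  ω_c = 24/31
  ⇒ ω_c²/ω_r² = 24/31
Coupling ω_r² = ω_c¹ ⇒ overall = 7/10 × 24/31 = 84/155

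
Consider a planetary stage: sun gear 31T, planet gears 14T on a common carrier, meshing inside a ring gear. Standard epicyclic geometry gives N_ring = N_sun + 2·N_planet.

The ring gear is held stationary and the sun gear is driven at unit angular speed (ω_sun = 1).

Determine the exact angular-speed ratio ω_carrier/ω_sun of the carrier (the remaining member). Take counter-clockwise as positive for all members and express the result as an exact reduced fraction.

N_ring = 31 + 2·14 = 59
31(ω_s−ω_c) = −59(ω_r−ω_c),  ω_r=0, ω_s=1
31(1−ω_c) = −59(0−ω_c)  ⇒  90ω_c = 31  ⇒  ω_c = 31/90
ω_c/ω_s = 31/90

31/90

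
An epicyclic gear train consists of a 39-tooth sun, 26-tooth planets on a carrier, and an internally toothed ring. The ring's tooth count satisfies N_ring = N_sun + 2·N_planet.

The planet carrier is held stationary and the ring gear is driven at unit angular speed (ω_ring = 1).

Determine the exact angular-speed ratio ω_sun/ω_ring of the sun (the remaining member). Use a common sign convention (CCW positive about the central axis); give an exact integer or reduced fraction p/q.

N_ring = 39 + 2·26 = 91
39(ω_s−ω_c) = −91(ω_r−ω_c),  ω_c=0, ω_r=1
ω_s = 0 − (91/39)(1−0) = -7/3
ω_s/ω_r = -7/3

-7/3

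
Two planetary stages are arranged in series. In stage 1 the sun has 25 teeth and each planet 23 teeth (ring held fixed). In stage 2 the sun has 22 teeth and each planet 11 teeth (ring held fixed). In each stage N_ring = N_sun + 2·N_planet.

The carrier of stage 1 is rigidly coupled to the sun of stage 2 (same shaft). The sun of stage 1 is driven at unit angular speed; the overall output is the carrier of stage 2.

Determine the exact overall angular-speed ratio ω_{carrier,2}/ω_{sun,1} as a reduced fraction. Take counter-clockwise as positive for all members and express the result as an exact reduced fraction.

25/288

Stage 1: N_ring = 25 + 2·23 = 71
Stage 1: 25(ω_s−ω_c) = −71(ω_r−ω_c),  ω_r=0, ω_s=1
Stage 1: 25(1−ω_c) = −71(0−ω_c)  ⇒  96ω_c = 25  ⇒  ω_c = 25/96
  ⇒ ω_c¹/ω_s¹ = 25/96
Stage 2: N_ring = 22 + 2·11 = 44
Stage 2: 22(ω_s−ω_c) = −44(ω_r−ω_c),  ω_r=0, ω_s=1
Stage 2: 22(1−ω_c) = −44(0−ω_c)  ⇒  66ω_c = 22  ⇒  ω_c = 1/3
  ⇒ ω_c²/ω_s² = 1/3
Coupling ω_s² = ω_c¹ ⇒ overall = 25/96 × 1/3 = 25/288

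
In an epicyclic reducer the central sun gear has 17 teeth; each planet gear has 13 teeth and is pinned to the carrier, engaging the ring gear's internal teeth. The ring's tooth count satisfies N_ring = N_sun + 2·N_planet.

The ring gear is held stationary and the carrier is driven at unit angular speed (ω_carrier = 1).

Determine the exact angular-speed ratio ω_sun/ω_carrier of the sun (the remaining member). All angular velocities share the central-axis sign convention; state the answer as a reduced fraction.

60/17

N_ring = 17 + 2·13 = 43
17(ω_s−ω_c) = −43(ω_r−ω_c),  ω_r=0, ω_c=1
ω_s = 1 − (43/17)(0−1) = 60/17
ω_s/ω_c = 60/17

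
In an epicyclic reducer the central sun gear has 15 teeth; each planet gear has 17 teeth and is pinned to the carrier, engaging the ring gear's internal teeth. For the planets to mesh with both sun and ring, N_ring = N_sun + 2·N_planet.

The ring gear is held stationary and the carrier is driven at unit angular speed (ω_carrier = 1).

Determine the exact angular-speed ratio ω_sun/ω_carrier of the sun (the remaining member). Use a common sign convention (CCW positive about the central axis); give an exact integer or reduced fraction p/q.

64/15

N_ring = 15 + 2·17 = 49
15(ω_s−ω_c) = −49(ω_r−ω_c),  ω_r=0, ω_c=1
ω_s = 1 − (49/15)(0−1) = 64/15
ω_s/ω_c = 64/15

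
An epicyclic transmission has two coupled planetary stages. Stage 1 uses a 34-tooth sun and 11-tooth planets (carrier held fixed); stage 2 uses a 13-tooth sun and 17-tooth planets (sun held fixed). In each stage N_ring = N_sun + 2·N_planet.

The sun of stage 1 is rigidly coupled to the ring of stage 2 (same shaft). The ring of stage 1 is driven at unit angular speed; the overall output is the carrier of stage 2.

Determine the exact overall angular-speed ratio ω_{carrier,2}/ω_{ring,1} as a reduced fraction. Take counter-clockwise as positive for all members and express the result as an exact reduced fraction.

-329/255

Stage 1: N_ring = 34 + 2·11 = 56
Stage 1: 34(ω_s−ω_c) = −56(ω_r−ω_c),  ω_c=0, ω_r=1
Stage 1: ω_s = 0 − (56/34)(1−0) = -28/17
  ⇒ ω_s¹/ω_r¹ = -28/17
Stage 2: N_ring = 13 + 2·17 = 47
Stage 2: 13(ω_s−ω_c) = −47(ω_r−ω_c),  ω_s=0, ω_r=1
Stage 2: 13(0−ω_c) = −47(1−ω_c)  ⇒  60ω_c = 47  ⇒  ω_c = 47/60
  ⇒ ω_c²/ω_r² = 47/60
Coupling ω_r² = ω_s¹ ⇒ overall = -28/17 × 47/60 = -329/255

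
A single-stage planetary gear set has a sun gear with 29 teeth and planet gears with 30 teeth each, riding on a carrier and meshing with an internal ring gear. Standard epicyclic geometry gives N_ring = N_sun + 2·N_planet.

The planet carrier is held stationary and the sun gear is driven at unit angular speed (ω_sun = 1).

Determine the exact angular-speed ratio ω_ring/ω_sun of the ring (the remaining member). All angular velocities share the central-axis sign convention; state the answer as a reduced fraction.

N_ring = 29 + 2·30 = 89
29(ω_s−ω_c) = −89(ω_r−ω_c),  ω_c=0, ω_s=1
ω_r = 0 − (29/89)(1−0) = -29/89
ω_r/ω_s = -29/89

-29/89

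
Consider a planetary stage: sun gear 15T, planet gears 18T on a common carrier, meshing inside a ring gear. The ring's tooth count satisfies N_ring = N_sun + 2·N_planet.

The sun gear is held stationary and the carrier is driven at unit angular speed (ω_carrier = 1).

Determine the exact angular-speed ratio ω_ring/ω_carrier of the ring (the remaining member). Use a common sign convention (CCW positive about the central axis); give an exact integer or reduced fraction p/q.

N_ring = 15 + 2·18 = 51
15(ω_s−ω_c) = −51(ω_r−ω_c),  ω_s=0, ω_c=1
ω_r = 1 − (15/51)(0−1) = 22/17
ω_r/ω_c = 22/17

22/17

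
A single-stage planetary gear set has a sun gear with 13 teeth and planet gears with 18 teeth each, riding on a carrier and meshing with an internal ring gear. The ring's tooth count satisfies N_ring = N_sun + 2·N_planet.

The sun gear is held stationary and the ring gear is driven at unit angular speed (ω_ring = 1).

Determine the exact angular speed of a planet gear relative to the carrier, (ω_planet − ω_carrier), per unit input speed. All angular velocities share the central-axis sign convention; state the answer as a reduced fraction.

N_ring = 13 + 2·18 = 49
13(ω_s−ω_c) = −49(ω_r−ω_c),  ω_s=0, ω_r=1
13(0−ω_c) = −49(1−ω_c)  ⇒  62ω_c = 49  ⇒  ω_c = 49/62
sun–planet: 13·(0−49/62) = −18·(ω_p−ω_c)  ⇒  ω_p−ω_c = −(13/18)·(-49/62) = 637/1116

637/1116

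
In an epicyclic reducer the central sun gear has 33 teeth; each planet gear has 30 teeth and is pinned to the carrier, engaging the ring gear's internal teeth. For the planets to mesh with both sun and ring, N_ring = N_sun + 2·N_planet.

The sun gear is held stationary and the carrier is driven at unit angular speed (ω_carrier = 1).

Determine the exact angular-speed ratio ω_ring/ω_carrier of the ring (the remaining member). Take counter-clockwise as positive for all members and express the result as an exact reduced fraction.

42/31

N_ring = 33 + 2·30 = 93
33(ω_s−ω_c) = −93(ω_r−ω_c),  ω_s=0, ω_c=1
ω_r = 1 − (33/93)(0−1) = 42/31
ω_r/ω_c = 42/31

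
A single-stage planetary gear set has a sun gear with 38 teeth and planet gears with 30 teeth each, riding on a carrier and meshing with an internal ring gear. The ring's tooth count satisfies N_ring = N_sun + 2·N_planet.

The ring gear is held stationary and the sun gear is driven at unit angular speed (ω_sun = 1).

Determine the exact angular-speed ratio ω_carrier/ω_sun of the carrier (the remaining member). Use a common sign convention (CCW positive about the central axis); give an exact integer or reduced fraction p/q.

N_ring = 38 + 2·30 = 98
38(ω_s−ω_c) = −98(ω_r−ω_c),  ω_r=0, ω_s=1
38(1−ω_c) = −98(0−ω_c)  ⇒  136ω_c = 38  ⇒  ω_c = 19/68
ω_c/ω_s = 19/68

19/68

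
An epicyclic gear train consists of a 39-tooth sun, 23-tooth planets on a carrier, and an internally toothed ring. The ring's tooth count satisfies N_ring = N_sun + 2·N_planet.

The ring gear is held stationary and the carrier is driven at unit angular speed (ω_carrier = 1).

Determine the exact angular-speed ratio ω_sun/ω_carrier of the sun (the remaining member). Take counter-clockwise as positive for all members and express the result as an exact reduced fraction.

N_ring = 39 + 2·23 = 85
39(ω_s−ω_c) = −85(ω_r−ω_c),  ω_r=0, ω_c=1
ω_s = 1 − (85/39)(0−1) = 124/39
ω_s/ω_c = 124/39

124/39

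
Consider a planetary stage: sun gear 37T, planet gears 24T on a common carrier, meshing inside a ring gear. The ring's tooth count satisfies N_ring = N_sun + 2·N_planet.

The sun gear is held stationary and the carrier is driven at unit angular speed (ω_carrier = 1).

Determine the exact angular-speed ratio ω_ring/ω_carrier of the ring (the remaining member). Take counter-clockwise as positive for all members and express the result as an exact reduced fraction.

N_ring = 37 + 2·24 = 85
37(ω_s−ω_c) = −85(ω_r−ω_c),  ω_s=0, ω_c=1
ω_r = 1 − (37/85)(0−1) = 122/85
ω_r/ω_c = 122/85

122/85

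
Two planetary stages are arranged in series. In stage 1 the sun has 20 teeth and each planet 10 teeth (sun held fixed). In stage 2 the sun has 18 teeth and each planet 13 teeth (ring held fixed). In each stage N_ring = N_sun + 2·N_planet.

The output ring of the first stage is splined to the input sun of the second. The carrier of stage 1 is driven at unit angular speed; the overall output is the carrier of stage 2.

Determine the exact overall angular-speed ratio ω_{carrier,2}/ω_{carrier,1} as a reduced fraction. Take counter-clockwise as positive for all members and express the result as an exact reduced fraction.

27/62

Stage 1: N_ring = 20 + 2·10 = 40
Stage 1: 20(ω_s−ω_c) = −40(ω_r−ω_c),  ω_s=0, ω_c=1
Stage 1: ω_r = 1 − (20/40)(0−1) = 3/2
  ⇒ ω_r¹/ω_c¹ = 3/2
Stage 2: N_ring = 18 + 2·13 = 44
Stage 2: 18(ω_s−ω_c) = −44(ω_r−ω_c),  ω_r=0, ω_s=1
Stage 2: 18(1−ω_c) = −44(0−ω_c)  ⇒  62ω_c = 18  ⇒  ω_c = 9/31
  ⇒ ω_c²/ω_s² = 9/31
Coupling ω_s² = ω_r¹ ⇒ overall = 3/2 × 9/31 = 27/62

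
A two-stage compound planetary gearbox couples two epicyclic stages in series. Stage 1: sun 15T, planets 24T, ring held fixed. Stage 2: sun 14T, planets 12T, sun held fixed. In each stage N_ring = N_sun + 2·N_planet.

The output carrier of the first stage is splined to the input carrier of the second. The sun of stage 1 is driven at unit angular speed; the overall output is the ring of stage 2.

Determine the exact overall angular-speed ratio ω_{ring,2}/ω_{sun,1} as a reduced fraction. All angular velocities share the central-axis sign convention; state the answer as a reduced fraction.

5/19

Stage 1: N_ring = 15 + 2·24 = 63
Stage 1: 15(ω_s−ω_c) = −63(ω_r−ω_c),  ω_r=0, ω_s=1
Stage 1: 15(1−ω_c) = −63(0−ω_c)  ⇒  78ω_c = 15  ⇒  ω_c = 5/26
  ⇒ ω_c¹/ω_s¹ = 5/26
Stage 2: N_ring = 14 + 2·12 = 38
Stage 2: 14(ω_s−ω_c) = −38(ω_r−ω_c),  ω_s=0, ω_c=1
Stage 2: ω_r = 1 − (14/38)(0−1) = 26/19
  ⇒ ω_r²/ω_c² = 26/19
Coupling ω_c² = ω_c¹ ⇒ overall = 5/26 × 26/19 = 5/19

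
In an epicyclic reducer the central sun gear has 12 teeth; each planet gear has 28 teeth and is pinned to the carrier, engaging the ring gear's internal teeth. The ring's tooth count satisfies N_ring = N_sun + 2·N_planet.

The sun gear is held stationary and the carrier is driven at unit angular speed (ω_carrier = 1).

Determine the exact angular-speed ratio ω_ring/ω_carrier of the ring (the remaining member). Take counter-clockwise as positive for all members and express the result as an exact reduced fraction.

N_ring = 12 + 2·28 = 68
12(ω_s−ω_c) = −68(ω_r−ω_c),  ω_s=0, ω_c=1
ω_r = 1 − (12/68)(0−1) = 20/17
ω_r/ω_c = 20/17

20/17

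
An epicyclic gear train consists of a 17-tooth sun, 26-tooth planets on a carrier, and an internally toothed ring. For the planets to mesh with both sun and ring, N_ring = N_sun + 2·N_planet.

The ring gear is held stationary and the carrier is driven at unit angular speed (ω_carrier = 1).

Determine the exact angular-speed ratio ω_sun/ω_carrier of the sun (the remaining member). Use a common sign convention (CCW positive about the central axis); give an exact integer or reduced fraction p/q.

N_ring = 17 + 2·26 = 69
17(ω_s−ω_c) = −69(ω_r−ω_c),  ω_r=0, ω_c=1
ω_s = 1 − (69/17)(0−1) = 86/17
ω_s/ω_c = 86/17

86/17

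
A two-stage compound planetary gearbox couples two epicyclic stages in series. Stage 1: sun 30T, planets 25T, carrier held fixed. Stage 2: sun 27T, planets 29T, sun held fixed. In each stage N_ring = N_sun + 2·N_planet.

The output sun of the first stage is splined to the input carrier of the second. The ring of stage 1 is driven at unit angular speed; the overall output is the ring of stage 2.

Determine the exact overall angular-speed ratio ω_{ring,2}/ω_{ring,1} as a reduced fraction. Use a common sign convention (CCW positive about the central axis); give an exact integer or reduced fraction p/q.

-896/255

Stage 1: N_ring = 30 + 2·25 = 80
Stage 1: 30(ω_s−ω_c) = −80(ω_r−ω_c),  ω_c=0, ω_r=1
Stage 1: ω_s = 0 − (80/30)(1−0) = -8/3
  ⇒ ω_s¹/ω_r¹ = -8/3
Stage 2: N_ring = 27 + 2·29 = 85
Stage 2: 27(ω_s−ω_c) = −85(ω_r−ω_c),  ω_s=0, ω_c=1
Stage 2: ω_r = 1 − (27/85)(0−1) = 112/85
  ⇒ ω_r²/ω_c² = 112/85
Coupling ω_c² = ω_s¹ ⇒ overall = -8/3 × 112/85 = -896/255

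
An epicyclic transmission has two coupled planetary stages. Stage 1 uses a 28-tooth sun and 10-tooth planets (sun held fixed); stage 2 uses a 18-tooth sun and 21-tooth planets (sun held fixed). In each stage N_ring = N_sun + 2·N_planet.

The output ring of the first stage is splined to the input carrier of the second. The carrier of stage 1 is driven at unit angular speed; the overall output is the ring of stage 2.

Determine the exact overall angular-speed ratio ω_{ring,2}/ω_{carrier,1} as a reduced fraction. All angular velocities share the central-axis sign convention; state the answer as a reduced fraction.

Stage 1: N_ring = 28 + 2·10 = 48
Stage 1: 28(ω_s−ω_c) = −48(ω_r−ω_c),  ω_s=0, ω_c=1
Stage 1: ω_r = 1 − (28/48)(0−1) = 19/12
  ⇒ ω_r¹/ω_c¹ = 19/12
Stage 2: N_ring = 18 + 2·21 = 60
Stage 2: 18(ω_s−ω_c) = −60(ω_r−ω_c),  ω_s=0, ω_c=1
Stage 2: ω_r = 1 − (18/60)(0−1) = 13/10
  ⇒ ω_r²/ω_c² = 13/10
Coupling ω_c² = ω_r¹ ⇒ overall = 19/12 × 13/10 = 247/120

247/120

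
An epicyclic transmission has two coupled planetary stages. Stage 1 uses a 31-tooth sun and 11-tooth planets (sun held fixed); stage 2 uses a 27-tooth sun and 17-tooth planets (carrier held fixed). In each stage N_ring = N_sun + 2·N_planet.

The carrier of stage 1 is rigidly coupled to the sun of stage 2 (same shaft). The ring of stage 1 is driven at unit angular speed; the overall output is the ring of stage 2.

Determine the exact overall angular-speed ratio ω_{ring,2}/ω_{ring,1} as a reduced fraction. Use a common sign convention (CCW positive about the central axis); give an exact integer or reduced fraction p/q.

Stage 1: N_ring = 31 + 2·11 = 53
Stage 1: 31(ω_s−ω_c) = −53(ω_r−ω_c),  ω_s=0, ω_r=1
Stage 1: 31(0−ω_c) = −53(1−ω_c)  ⇒  84ω_c = 53  ⇒  ω_c = 53/84
  ⇒ ω_c¹/ω_r¹ = 53/84
Stage 2: N_ring = 27 + 2·17 = 61
Stage 2: 27(ω_s−ω_c) = −61(ω_r−ω_c),  ω_c=0, ω_s=1
Stage 2: ω_r = 0 − (27/61)(1−0) = -27/61
  ⇒ ω_r²/ω_s² = -27/61
Coupling ω_s² = ω_c¹ ⇒ overall = 53/84 × -27/61 = -477/1708

-477/1708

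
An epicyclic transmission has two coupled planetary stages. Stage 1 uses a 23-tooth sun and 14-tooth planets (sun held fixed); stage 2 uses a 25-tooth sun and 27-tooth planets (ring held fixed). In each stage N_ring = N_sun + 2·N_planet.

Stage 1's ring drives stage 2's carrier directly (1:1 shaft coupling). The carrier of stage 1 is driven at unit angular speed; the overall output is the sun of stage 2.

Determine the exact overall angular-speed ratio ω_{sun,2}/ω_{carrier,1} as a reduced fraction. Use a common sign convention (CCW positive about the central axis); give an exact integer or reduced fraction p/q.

7696/1275

Stage 1: N_ring = 23 + 2·14 = 51
Stage 1: 23(ω_s−ω_c) = −51(ω_r−ω_c),  ω_s=0, ω_c=1
Stage 1: ω_r = 1 − (23/51)(0−1) = 74/51
  ⇒ ω_r¹/ω_c¹ = 74/51
Stage 2: N_ring = 25 + 2·27 = 79
Stage 2: 25(ω_s−ω_c) = −79(ω_r−ω_c),  ω_r=0, ω_c=1
Stage 2: ω_s = 1 − (79/25)(0−1) = 104/25
  ⇒ ω_s²/ω_c² = 104/25
Coupling ω_c² = ω_r¹ ⇒ overall = 74/51 × 104/25 = 7696/1275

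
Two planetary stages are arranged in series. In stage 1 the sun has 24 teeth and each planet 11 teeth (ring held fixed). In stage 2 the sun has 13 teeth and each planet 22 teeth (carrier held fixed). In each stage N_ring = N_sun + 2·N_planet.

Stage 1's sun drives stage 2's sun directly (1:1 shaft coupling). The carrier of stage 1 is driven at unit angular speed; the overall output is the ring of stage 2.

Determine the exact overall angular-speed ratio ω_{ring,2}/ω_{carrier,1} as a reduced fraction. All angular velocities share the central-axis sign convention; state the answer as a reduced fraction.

Stage 1: N_ring = 24 + 2·11 = 46
Stage 1: 24(ω_s−ω_c) = −46(ω_r−ω_c),  ω_r=0, ω_c=1
Stage 1: ω_s = 1 − (46/24)(0−1) = 35/12
  ⇒ ω_s¹/ω_c¹ = 35/12
Stage 2: N_ring = 13 + 2·22 = 57
Stage 2: 13(ω_s−ω_c) = −57(ω_r−ω_c),  ω_c=0, ω_s=1
Stage 2: ω_r = 0 − (13/57)(1−0) = -13/57
  ⇒ ω_r²/ω_s² = -13/57
Coupling ω_s² = ω_s¹ ⇒ overall = 35/12 × -13/57 = -455/684

-455/684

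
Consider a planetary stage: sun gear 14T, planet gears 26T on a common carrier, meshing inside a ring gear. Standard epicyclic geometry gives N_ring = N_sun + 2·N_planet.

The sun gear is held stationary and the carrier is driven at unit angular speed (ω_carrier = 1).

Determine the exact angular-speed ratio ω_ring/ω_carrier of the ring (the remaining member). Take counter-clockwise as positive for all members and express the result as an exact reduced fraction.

40/33

N_ring = 14 + 2·26 = 66
14(ω_s−ω_c) = −66(ω_r−ω_c),  ω_s=0, ω_c=1
ω_r = 1 − (14/66)(0−1) = 40/33
ω_r/ω_c = 40/33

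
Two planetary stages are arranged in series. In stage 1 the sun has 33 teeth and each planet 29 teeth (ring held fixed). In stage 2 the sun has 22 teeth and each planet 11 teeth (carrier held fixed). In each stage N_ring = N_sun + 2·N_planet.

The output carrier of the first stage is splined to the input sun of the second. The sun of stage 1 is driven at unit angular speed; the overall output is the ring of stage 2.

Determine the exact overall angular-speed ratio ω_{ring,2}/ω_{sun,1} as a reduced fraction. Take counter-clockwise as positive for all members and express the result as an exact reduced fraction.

-33/248

Stage 1: N_ring = 33 + 2·29 = 91
Stage 1: 33(ω_s−ω_c) = −91(ω_r−ω_c),  ω_r=0, ω_s=1
Stage 1: 33(1−ω_c) = −91(0−ω_c)  ⇒  124ω_c = 33  ⇒  ω_c = 33/124
  ⇒ ω_c¹/ω_s¹ = 33/124
Stage 2: N_ring = 22 + 2·11 = 44
Stage 2: 22(ω_s−ω_c) = −44(ω_r−ω_c),  ω_c=0, ω_s=1
Stage 2: ω_r = 0 − (22/44)(1−0) = -1/2
  ⇒ ω_r²/ω_s² = -1/2
Coupling ω_s² = ω_c¹ ⇒ overall = 33/124 × -1/2 = -33/248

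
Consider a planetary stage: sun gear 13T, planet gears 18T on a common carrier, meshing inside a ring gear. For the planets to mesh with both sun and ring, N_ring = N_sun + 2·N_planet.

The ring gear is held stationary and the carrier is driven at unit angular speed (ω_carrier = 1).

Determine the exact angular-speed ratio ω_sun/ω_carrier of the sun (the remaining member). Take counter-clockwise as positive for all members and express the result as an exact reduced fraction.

N_ring = 13 + 2·18 = 49
13(ω_s−ω_c) = −49(ω_r−ω_c),  ω_r=0, ω_c=1
ω_s = 1 − (49/13)(0−1) = 62/13
ω_s/ω_c = 62/13

62/13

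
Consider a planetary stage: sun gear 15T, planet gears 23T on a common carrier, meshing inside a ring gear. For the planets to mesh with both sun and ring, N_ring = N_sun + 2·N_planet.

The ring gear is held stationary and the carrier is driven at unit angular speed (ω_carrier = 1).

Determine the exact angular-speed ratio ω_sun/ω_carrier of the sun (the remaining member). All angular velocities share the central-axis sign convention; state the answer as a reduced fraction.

76/15

N_ring = 15 + 2·23 = 61
15(ω_s−ω_c) = −61(ω_r−ω_c),  ω_r=0, ω_c=1
ω_s = 1 − (61/15)(0−1) = 76/15
ω_s/ω_c = 76/15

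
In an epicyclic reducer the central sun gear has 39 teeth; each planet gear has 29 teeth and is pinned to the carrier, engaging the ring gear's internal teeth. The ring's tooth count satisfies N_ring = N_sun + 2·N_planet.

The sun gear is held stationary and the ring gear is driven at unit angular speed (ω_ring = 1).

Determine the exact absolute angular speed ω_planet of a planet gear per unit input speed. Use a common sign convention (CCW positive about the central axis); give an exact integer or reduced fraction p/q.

97/58

N_ring = 39 + 2·29 = 97
39(ω_s−ω_c) = −97(ω_r−ω_c),  ω_s=0, ω_r=1
39(0−ω_c) = −97(1−ω_c)  ⇒  136ω_c = 97  ⇒  ω_c = 97/136
sun–planet: 39·(0−97/136) = −29·(ω_p−ω_c)  ⇒  ω_p−ω_c = −(39/29)·(-97/136) = 3783/3944
ω_p = 97/136 + 3783/3944 = 97/58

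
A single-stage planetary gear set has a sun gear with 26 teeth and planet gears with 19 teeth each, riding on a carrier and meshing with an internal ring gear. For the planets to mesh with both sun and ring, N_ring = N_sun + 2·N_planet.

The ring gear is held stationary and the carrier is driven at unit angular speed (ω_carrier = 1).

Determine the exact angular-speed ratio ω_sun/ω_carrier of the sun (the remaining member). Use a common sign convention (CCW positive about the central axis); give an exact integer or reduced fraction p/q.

N_ring = 26 + 2·19 = 64
26(ω_s−ω_c) = −64(ω_r−ω_c),  ω_r=0, ω_c=1
ω_s = 1 − (64/26)(0−1) = 45/13
ω_s/ω_c = 45/13

45/13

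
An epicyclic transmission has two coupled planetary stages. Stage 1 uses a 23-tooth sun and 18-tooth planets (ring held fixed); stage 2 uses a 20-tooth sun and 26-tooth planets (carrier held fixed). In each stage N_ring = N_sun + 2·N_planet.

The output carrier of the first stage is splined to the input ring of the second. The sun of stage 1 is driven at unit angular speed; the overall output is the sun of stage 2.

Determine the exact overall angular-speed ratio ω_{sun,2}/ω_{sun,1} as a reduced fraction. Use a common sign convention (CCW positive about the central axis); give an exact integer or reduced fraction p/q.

-207/205

Stage 1: N_ring = 23 + 2·18 = 59
Stage 1: 23(ω_s−ω_c) = −59(ω_r−ω_c),  ω_r=0, ω_s=1
Stage 1: 23(1−ω_c) = −59(0−ω_c)  ⇒  82ω_c = 23  ⇒  ω_c = 23/82
  ⇒ ω_c¹/ω_s¹ = 23/82
Stage 2: N_ring = 20 + 2·26 = 72
Stage 2: 20(ω_s−ω_c) = −72(ω_r−ω_c),  ω_c=0, ω_r=1
Stage 2: ω_s = 0 − (72/20)(1−0) = -18/5
  ⇒ ω_s²/ω_r² = -18/5
Coupling ω_r² = ω_c¹ ⇒ overall = 23/82 × -18/5 = -207/205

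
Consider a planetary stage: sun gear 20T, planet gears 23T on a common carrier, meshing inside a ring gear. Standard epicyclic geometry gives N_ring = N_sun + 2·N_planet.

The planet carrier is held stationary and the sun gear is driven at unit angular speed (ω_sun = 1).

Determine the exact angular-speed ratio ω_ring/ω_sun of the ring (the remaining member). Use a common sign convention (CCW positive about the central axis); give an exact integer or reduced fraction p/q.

N_ring = 20 + 2·23 = 66
20(ω_s−ω_c) = −66(ω_r−ω_c),  ω_c=0, ω_s=1
ω_r = 0 − (20/66)(1−0) = -10/33
ω_r/ω_s = -10/33

-10/33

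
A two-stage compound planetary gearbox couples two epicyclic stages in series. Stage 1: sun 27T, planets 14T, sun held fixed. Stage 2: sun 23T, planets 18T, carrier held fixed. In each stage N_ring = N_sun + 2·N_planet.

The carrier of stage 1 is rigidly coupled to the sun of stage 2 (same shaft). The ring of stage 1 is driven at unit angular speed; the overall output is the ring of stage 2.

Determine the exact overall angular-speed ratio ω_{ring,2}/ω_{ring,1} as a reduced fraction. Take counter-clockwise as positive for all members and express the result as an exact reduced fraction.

Stage 1: N_ring = 27 + 2·14 = 55
Stage 1: 27(ω_s−ω_c) = −55(ω_r−ω_c),  ω_s=0, ω_r=1
Stage 1: 27(0−ω_c) = −55(1−ω_c)  ⇒  82ω_c = 55  ⇒  ω_c = 55/82
  ⇒ ω_c¹/ω_r¹ = 55/82
Stage 2: N_ring = 23 + 2·18 = 59
Stage 2: 23(ω_s−ω_c) = −59(ω_r−ω_c),  ω_c=0, ω_s=1
Stage 2: ω_r = 0 − (23/59)(1−0) = -23/59
  ⇒ ω_r²/ω_s² = -23/59
Coupling ω_s² = ω_c¹ ⇒ overall = 55/82 × -23/59 = -1265/4838

-1265/4838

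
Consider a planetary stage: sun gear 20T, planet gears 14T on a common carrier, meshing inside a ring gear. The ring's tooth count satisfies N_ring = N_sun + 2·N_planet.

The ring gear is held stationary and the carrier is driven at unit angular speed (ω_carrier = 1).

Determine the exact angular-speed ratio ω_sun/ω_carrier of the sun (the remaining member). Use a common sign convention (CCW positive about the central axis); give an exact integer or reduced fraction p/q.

17/5

N_ring = 20 + 2·14 = 48
20(ω_s−ω_c) = −48(ω_r−ω_c),  ω_r=0, ω_c=1
ω_s = 1 − (48/20)(0−1) = 17/5
ω_s/ω_c = 17/5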